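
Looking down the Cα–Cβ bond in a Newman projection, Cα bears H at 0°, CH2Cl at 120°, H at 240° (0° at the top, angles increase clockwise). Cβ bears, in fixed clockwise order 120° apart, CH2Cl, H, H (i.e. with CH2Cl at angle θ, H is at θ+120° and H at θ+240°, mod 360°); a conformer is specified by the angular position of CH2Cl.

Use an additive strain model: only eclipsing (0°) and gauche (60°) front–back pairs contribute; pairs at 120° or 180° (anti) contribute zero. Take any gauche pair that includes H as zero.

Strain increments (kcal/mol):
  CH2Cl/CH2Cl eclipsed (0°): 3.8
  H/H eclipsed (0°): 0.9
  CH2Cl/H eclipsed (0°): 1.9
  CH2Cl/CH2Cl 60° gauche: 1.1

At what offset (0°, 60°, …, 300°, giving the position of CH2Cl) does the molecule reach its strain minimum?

CH2Cl at 0° (eclipsed): H–CH2Cl eclipsed, CH2Cl–H eclipsed, H–H eclipsed; 1.9 + 1.9 + 0.9 = 4.7 kcal/mol.
CH2Cl at 60° (staggered): CH2Cl–CH2Cl gauche; 1.1 = 1.1 kcal/mol.
CH2Cl at 120° (eclipsed): H–H eclipsed, CH2Cl–CH2Cl eclipsed, H–H eclipsed; 0.9 + 3.8 + 0.9 = 5.6 kcal/mol.
CH2Cl at 180° (staggered): CH2Cl–CH2Cl gauche; 1.1 = 1.1 kcal/mol.
CH2Cl at 240° (eclipsed): H–H eclipsed, CH2Cl–H eclipsed, H–CH2Cl eclipsed; 0.9 + 1.9 + 1.9 = 4.7 kcal/mol.
CH2Cl at 300° (staggered): no non-H gauche contacts → 0.0 kcal/mol.
The minimum (0.0 kcal/mol) occurs with CH2Cl at 300°.

300°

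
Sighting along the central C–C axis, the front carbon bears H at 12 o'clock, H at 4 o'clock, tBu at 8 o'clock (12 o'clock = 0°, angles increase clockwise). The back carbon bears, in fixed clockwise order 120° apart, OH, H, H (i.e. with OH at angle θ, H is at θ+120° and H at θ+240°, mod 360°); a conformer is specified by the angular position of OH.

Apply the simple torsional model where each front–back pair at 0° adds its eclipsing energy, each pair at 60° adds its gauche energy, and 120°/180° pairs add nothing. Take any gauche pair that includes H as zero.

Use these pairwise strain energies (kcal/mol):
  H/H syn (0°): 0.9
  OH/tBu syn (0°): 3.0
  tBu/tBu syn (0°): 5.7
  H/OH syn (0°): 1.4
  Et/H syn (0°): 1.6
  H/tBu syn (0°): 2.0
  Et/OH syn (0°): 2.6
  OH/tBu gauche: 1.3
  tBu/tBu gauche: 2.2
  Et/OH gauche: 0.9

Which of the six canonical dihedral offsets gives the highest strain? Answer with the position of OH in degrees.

240°

OH at 0° (eclipsed): H(0°)/OH(0°) eclipsed 1.4; H(120°)/H(120°) eclipsed 0.9; tBu(240°)/H(240°) eclipsed 2.0 → 4.3 kcal/mol.
OH at 60° (staggered): no non-H gauche contacts → 0.0 kcal/mol.
OH at 120° (eclipsed): H(0°)/H(0°) eclipsed 0.9; H(120°)/OH(120°) eclipsed 1.4; tBu(240°)/H(240°) eclipsed 2.0 → 4.3 kcal/mol.
OH at 180° (staggered): tBu(240°)/OH(180°) gauche 1.3 → 1.3 kcal/mol.
OH at 240° (eclipsed): H(0°)/H(0°) eclipsed 0.9; H(120°)/H(120°) eclipsed 0.9; tBu(240°)/OH(240°) eclipsed 3.0 → 4.8 kcal/mol.
OH at 300° (staggered): tBu(240°)/OH(300°) gauche 1.3 → 1.3 kcal/mol.
The maximum (4.8 kcal/mol) occurs with OH at 240°.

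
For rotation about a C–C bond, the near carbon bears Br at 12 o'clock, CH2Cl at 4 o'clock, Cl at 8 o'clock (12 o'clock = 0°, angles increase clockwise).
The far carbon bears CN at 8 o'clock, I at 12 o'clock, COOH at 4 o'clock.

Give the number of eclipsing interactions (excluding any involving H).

Non-H eclipsing pairs: Br(0°)/I(0°); CH2Cl(120°)/COOH(120°); Cl(240°)/CN(240°) — 3 interactions.

3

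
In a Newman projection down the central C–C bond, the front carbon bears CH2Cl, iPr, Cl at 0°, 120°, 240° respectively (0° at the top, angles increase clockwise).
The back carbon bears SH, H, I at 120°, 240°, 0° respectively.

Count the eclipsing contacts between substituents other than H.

2

Non-H eclipsing pairs: CH2Cl(0°)/I(0°); iPr(120°)/SH(120°) — 2 interactions.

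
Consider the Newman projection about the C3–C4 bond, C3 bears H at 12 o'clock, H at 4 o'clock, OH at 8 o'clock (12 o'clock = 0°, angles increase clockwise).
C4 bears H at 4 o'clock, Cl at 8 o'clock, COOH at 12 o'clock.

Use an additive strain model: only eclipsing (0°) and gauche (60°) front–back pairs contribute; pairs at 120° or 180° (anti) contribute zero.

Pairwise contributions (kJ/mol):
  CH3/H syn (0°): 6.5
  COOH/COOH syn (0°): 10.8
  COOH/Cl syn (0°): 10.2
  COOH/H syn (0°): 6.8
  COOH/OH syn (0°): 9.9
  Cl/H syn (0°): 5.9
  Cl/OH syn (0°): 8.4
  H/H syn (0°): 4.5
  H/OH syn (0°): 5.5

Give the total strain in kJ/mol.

This conformer is eclipsed. H at 0° is eclipsed with COOH at 0° (6.8); H at 120° is eclipsed with H at 120° (4.5); OH at 240° is eclipsed with Cl at 240° (8.4). Total 19.7 kJ/mol.

19.7 kJ/mol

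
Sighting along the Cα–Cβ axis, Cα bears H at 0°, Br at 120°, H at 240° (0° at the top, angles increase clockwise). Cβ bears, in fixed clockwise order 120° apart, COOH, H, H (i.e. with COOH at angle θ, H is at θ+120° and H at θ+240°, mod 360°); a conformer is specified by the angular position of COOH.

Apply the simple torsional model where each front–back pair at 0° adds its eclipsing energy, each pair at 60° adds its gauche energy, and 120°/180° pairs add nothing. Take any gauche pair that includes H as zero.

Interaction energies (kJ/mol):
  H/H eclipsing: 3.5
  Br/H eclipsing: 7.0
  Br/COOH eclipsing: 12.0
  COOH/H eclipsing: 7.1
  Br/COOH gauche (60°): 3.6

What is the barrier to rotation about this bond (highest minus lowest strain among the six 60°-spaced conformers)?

COOH at 0° (eclipsed): H(0°)/COOH(0°) eclipsed 7.1; Br(120°)/H(120°) eclipsed 7.0; H(240°)/H(240°) eclipsed 3.5 → 17.6 kJ/mol.
COOH at 60° (staggered): Br(120°)/COOH(60°) gauche 3.6 → 3.6 kJ/mol.
COOH at 120° (eclipsed): H(0°)/H(0°) eclipsed 3.5; Br(120°)/COOH(120°) eclipsed 12.0; H(240°)/H(240°) eclipsed 3.5 → 19.0 kJ/mol.
COOH at 180° (staggered): Br(120°)/COOH(180°) gauche 3.6 → 3.6 kJ/mol.
COOH at 240° (eclipsed): H(0°)/H(0°) eclipsed 3.5; Br(120°)/H(120°) eclipsed 7.0; H(240°)/COOH(240°) eclipsed 7.1 → 17.6 kJ/mol.
COOH at 300° (staggered): no non-H gauche contacts → 0.0 kJ/mol.
Max at 120° (19.0 kJ/mol), min at 300° (0.0 kJ/mol); barrier = 19.0 kJ/mol.

19.0 kJ/mol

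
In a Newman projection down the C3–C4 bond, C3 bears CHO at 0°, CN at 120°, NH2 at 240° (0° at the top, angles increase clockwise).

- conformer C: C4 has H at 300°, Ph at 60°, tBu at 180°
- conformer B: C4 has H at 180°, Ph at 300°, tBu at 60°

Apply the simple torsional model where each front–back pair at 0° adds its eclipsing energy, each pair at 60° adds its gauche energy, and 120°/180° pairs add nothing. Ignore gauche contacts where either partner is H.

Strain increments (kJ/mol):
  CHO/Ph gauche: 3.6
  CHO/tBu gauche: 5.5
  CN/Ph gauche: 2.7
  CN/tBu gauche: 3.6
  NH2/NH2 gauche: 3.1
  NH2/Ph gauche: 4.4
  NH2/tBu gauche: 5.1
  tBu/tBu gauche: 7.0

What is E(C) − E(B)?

-2.1 kJ/mol

C (staggered): CHO(0°)/Ph(60°) gauche 3.6; CN(120°)/Ph(60°) gauche 2.7; CN(120°)/tBu(180°) gauche 3.6; NH2(240°)/tBu(180°) gauche 5.1 → 15.0 kJ/mol.
B (staggered): CHO(0°)/Ph(300°) gauche 3.6; CHO(0°)/tBu(60°) gauche 5.5; CN(120°)/tBu(60°) gauche 3.6; NH2(240°)/Ph(300°) gauche 4.4 → 17.1 kJ/mol.
E(C) − E(B) = 15.0 − 17.1 = -2.1 kJ/mol.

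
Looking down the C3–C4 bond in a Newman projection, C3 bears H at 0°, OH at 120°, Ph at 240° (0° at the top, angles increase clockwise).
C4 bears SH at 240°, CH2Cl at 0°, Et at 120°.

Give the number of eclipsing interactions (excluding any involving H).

2

Non-H eclipsing pairs: OH(120°)/Et(120°); Ph(240°)/SH(240°) — 2 interactions.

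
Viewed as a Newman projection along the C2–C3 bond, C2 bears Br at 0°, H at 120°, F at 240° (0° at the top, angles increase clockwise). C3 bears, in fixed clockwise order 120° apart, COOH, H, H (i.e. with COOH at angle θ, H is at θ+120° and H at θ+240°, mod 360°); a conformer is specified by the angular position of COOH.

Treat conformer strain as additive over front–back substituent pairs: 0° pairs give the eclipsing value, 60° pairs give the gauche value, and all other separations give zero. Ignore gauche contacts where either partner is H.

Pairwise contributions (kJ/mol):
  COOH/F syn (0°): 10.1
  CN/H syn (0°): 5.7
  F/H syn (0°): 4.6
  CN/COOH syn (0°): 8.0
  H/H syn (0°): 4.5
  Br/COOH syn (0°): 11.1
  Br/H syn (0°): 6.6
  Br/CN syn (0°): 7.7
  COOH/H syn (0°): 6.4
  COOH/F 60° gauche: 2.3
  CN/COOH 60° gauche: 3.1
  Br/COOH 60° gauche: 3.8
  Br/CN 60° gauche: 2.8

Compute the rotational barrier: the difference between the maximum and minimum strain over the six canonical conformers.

COOH at 0° (eclipsed): Br(0°)/COOH(0°) eclipsed 11.1; H(120°)/H(120°) eclipsed 4.5; F(240°)/H(240°) eclipsed 4.6 → 20.2 kJ/mol.
COOH at 60° (staggered): Br(0°)/COOH(60°) gauche 3.8 → 3.8 kJ/mol.
COOH at 120° (eclipsed): Br(0°)/H(0°) eclipsed 6.6; H(120°)/COOH(120°) eclipsed 6.4; F(240°)/H(240°) eclipsed 4.6 → 17.6 kJ/mol.
COOH at 180° (staggered): F(240°)/COOH(180°) gauche 2.3 → 2.3 kJ/mol.
COOH at 240° (eclipsed): Br(0°)/H(0°) eclipsed 6.6; H(120°)/H(120°) eclipsed 4.5; F(240°)/COOH(240°) eclipsed 10.1 → 21.2 kJ/mol.
COOH at 300° (staggered): Br(0°)/COOH(300°) gauche 3.8; F(240°)/COOH(300°) gauche 2.3 → 6.1 kJ/mol.
Max at 240° (21.2 kJ/mol), min at 180° (2.3 kJ/mol); barrier = 18.9 kJ/mol.

18.9 kJ/mol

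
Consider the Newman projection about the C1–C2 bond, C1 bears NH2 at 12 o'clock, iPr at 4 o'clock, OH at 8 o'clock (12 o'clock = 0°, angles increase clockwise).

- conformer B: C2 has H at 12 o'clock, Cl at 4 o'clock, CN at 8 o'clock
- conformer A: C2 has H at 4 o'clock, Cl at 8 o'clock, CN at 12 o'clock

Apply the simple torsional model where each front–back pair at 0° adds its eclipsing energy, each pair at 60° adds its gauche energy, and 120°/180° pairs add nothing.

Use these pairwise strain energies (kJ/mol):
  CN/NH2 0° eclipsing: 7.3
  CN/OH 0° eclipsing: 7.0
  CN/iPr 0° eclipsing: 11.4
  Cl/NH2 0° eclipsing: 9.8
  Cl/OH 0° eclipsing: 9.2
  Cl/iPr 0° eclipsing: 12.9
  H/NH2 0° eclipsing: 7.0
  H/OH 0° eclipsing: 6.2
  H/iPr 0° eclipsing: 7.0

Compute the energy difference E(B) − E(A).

B is eclipsed. NH2 at 0° is eclipsed with H at 0° (7.0); iPr at 120° is eclipsed with Cl at 120° (12.9); OH at 240° is eclipsed with CN at 240° (7.0). Total 26.9 kJ/mol.
A is eclipsed. NH2 at 0° is eclipsed with CN at 0° (7.3); iPr at 120° is eclipsed with H at 120° (7.0); OH at 240° is eclipsed with Cl at 240° (9.2). Total 23.5 kJ/mol.
E(B) − E(A) = 26.9 − 23.5 = +3.4 kJ/mol.

+3.4 kJ/mol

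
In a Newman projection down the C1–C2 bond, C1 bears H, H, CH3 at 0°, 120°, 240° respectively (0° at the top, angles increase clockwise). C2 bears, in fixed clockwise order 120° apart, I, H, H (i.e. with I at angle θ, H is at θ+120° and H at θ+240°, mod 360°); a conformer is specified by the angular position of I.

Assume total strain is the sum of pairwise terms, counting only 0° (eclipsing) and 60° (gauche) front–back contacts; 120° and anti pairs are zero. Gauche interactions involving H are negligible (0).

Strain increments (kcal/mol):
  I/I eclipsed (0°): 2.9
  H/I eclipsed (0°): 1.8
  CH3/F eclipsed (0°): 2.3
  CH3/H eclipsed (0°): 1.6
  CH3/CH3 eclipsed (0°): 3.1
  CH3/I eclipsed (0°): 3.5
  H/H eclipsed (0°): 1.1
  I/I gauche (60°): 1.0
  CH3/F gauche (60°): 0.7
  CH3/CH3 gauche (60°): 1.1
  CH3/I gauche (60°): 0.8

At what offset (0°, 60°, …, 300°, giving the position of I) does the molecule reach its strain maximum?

I at 0° (eclipsed): H(0°)/I(0°) eclipsed 1.8; H(120°)/H(120°) eclipsed 1.1; CH3(240°)/H(240°) eclipsed 1.6 → 4.5 kcal/mol.
I at 60° (staggered): no non-H gauche contacts → 0.0 kcal/mol.
I at 120° (eclipsed): H(0°)/H(0°) eclipsed 1.1; H(120°)/I(120°) eclipsed 1.8; CH3(240°)/H(240°) eclipsed 1.6 → 4.5 kcal/mol.
I at 180° (staggered): CH3(240°)/I(180°) gauche 0.8 → 0.8 kcal/mol.
I at 240° (eclipsed): H(0°)/H(0°) eclipsed 1.1; H(120°)/H(120°) eclipsed 1.1; CH3(240°)/I(240°) eclipsed 3.5 → 5.7 kcal/mol.
I at 300° (staggered): CH3(240°)/I(300°) gauche 0.8 → 0.8 kcal/mol.
The maximum (5.7 kcal/mol) occurs with I at 240°.

240°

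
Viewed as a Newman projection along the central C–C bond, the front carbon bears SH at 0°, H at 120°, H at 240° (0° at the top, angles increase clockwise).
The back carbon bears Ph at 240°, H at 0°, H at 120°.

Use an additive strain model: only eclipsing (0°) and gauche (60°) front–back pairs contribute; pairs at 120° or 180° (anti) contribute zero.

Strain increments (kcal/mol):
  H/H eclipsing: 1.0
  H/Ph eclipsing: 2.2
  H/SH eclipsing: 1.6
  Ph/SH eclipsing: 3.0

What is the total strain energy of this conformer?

4.8 kcal/mol

This conformer (eclipsed): SH(0°)/H(0°) eclipsed 1.6; H(120°)/H(120°) eclipsed 1.0; H(240°)/Ph(240°) eclipsed 2.2 → 4.8 kcal/mol.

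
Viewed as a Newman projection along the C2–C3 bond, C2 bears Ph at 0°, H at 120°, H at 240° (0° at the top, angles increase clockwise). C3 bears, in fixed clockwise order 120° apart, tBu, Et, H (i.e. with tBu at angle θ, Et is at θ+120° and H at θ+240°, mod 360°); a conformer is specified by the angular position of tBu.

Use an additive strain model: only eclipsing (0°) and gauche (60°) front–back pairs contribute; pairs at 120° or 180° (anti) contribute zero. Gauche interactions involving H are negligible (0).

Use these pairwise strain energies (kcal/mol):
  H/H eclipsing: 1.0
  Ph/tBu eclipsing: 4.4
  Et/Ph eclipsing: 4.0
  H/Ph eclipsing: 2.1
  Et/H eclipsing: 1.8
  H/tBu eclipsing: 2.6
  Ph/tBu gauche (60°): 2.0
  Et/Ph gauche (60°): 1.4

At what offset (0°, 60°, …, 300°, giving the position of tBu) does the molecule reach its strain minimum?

tBu at 0° (eclipsed): Ph–tBu eclipsed, H–Et eclipsed, H–H eclipsed; 4.4 + 1.8 + 1.0 = 7.2 kcal/mol.
tBu at 60° (staggered): Ph–tBu gauche; 2.0 = 2.0 kcal/mol.
tBu at 120° (eclipsed): Ph–H eclipsed, H–tBu eclipsed, H–Et eclipsed; 2.1 + 2.6 + 1.8 = 6.5 kcal/mol.
tBu at 180° (staggered): Ph–Et gauche; 1.4 = 1.4 kcal/mol.
tBu at 240° (eclipsed): Ph–Et eclipsed, H–H eclipsed, H–tBu eclipsed; 4.0 + 1.0 + 2.6 = 7.6 kcal/mol.
tBu at 300° (staggered): Ph–tBu gauche, Ph–Et gauche; 2.0 + 1.4 = 3.4 kcal/mol.
The minimum (1.4 kcal/mol) occurs with tBu at 180°.

180°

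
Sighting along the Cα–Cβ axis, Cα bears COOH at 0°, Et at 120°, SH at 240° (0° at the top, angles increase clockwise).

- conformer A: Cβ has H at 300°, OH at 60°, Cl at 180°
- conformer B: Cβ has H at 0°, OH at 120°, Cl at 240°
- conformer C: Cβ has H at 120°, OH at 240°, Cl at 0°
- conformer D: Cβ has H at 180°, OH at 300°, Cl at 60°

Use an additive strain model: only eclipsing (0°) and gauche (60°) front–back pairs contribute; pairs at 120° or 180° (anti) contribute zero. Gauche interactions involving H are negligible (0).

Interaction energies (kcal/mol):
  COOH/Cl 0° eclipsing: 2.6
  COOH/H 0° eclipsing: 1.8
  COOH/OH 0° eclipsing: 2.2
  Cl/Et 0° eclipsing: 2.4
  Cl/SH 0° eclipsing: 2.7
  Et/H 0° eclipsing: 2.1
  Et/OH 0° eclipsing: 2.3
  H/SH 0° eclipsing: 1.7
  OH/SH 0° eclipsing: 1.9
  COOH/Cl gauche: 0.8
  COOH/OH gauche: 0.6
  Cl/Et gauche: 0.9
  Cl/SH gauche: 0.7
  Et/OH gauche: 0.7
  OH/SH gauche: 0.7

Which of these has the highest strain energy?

B

A (staggered): COOH–OH gauche, Et–OH gauche, Et–Cl gauche, SH–Cl gauche; 0.6 + 0.7 + 0.9 + 0.7 = 2.9 kcal/mol.
B (eclipsed): COOH–H eclipsed, Et–OH eclipsed, SH–Cl eclipsed; 1.8 + 2.3 + 2.7 = 6.8 kcal/mol.
C (eclipsed): COOH–Cl eclipsed, Et–H eclipsed, SH–OH eclipsed; 2.6 + 2.1 + 1.9 = 6.6 kcal/mol.
D (staggered): COOH–OH gauche, COOH–Cl gauche, Et–Cl gauche, SH–OH gauche; 0.6 + 0.8 + 0.9 + 0.7 = 3.0 kcal/mol.
B has the highest total (6.8 kcal/mol).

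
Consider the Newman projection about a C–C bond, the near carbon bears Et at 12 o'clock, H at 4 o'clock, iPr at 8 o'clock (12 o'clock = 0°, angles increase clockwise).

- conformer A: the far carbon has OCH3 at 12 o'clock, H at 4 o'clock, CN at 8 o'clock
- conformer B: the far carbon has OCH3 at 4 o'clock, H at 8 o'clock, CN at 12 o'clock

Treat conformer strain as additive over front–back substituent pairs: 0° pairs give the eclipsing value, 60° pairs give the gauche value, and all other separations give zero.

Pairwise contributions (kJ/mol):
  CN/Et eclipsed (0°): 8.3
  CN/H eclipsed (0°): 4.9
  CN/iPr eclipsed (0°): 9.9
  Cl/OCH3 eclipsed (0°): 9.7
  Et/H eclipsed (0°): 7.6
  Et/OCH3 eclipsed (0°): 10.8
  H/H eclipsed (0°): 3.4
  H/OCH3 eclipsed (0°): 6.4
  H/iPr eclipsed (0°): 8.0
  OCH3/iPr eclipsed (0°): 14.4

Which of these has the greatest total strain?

A

A (eclipsed): Et–OCH3 eclipsed, H–H eclipsed, iPr–CN eclipsed; 10.8 + 3.4 + 9.9 = 24.1 kJ/mol.
B (eclipsed): Et–CN eclipsed, H–OCH3 eclipsed, iPr–H eclipsed; 8.3 + 6.4 + 8.0 = 22.7 kJ/mol.
A has the highest total (24.1 kJ/mol).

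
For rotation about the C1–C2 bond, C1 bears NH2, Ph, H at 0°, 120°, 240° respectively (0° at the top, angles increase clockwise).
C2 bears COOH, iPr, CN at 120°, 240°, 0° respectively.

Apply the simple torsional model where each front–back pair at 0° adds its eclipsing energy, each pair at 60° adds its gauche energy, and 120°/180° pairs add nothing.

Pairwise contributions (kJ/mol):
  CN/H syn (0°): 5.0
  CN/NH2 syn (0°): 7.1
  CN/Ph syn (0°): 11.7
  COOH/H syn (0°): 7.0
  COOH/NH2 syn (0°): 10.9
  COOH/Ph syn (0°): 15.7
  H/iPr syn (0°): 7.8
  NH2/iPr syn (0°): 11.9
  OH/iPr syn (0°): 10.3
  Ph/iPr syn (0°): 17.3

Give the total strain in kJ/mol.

30.6 kJ/mol

This conformer (eclipsed): NH2(0°)/CN(0°) eclipsed 7.1; Ph(120°)/COOH(120°) eclipsed 15.7; H(240°)/iPr(240°) eclipsed 7.8 → 30.6 kJ/mol.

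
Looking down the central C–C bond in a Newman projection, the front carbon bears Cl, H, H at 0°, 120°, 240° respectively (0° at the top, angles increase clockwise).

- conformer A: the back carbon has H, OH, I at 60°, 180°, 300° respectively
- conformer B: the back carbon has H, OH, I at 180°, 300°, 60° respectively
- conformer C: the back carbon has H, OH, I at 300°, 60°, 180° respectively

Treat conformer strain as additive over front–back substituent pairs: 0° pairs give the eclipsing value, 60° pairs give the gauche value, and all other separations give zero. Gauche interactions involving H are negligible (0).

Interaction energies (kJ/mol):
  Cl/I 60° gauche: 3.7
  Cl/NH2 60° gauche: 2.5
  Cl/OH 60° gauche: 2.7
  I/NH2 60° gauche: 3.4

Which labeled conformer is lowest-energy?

A is staggered. Cl at 0° is gauche with I at 300° (3.7). Total 3.7 kJ/mol.
B is staggered. Cl at 0° is gauche with OH at 300° (2.7); Cl at 0° is gauche with I at 60° (3.7). Total 6.4 kJ/mol.
C is staggered. Cl at 0° is gauche with OH at 60° (2.7). Total 2.7 kJ/mol.
C has the lowest total (2.7 kJ/mol).

C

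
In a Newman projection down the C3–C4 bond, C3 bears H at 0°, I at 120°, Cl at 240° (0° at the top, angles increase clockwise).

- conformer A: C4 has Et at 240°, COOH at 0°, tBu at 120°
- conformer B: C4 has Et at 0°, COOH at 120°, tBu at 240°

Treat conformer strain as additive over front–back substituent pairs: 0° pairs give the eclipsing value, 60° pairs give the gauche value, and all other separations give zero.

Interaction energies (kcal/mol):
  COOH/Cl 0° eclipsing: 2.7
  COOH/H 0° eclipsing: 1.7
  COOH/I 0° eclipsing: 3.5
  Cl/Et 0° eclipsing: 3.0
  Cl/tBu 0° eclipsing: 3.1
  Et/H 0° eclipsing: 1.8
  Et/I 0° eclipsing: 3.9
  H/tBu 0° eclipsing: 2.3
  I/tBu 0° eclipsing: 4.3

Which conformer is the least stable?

A is eclipsed. H at 0° is eclipsed with COOH at 0° (1.7); I at 120° is eclipsed with tBu at 120° (4.3); Cl at 240° is eclipsed with Et at 240° (3.0). Total 9.0 kcal/mol.
B is eclipsed. H at 0° is eclipsed with Et at 0° (1.8); I at 120° is eclipsed with COOH at 120° (3.5); Cl at 240° is eclipsed with tBu at 240° (3.1). Total 8.4 kcal/mol.
A has the highest total (9.0 kcal/mol).

A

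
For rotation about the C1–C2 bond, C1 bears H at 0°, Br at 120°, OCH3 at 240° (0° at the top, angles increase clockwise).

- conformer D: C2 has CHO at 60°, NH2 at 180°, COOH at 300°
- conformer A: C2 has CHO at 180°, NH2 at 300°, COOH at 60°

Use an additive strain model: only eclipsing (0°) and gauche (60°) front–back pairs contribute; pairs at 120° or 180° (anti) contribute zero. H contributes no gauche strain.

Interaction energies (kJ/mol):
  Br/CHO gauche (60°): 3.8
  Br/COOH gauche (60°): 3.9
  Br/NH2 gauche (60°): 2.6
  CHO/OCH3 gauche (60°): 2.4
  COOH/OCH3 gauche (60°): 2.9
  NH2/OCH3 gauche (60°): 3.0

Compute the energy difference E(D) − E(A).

D is staggered. Br at 120° is gauche with CHO at 60° (3.8); Br at 120° is gauche with NH2 at 180° (2.6); OCH3 at 240° is gauche with NH2 at 180° (3.0); OCH3 at 240° is gauche with COOH at 300° (2.9). Total 12.3 kJ/mol.
A is staggered. Br at 120° is gauche with CHO at 180° (3.8); Br at 120° is gauche with COOH at 60° (3.9); OCH3 at 240° is gauche with CHO at 180° (2.4); OCH3 at 240° is gauche with NH2 at 300° (3.0). Total 13.1 kJ/mol.
E(D) − E(A) = 12.3 − 13.1 = -0.8 kJ/mol.

-0.8 kJ/mol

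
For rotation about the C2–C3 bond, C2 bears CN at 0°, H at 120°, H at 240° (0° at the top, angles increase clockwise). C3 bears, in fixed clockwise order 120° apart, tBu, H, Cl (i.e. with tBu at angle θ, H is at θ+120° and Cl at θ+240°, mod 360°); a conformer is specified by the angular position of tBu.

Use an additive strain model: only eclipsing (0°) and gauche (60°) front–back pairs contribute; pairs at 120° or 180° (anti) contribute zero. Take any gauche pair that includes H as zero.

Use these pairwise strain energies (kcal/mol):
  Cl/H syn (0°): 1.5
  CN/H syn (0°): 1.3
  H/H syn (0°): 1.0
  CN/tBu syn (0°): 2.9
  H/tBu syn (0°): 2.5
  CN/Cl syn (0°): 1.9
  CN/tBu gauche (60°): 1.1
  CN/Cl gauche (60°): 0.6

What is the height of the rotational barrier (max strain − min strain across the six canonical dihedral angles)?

4.8 kcal/mol

tBu at 0° is eclipsed. CN at 0° is eclipsed with tBu at 0° (2.9); H at 120° is eclipsed with H at 120° (1.0); H at 240° is eclipsed with Cl at 240° (1.5). Total 5.4 kcal/mol.
tBu at 60° is staggered. CN at 0° is gauche with tBu at 60° (1.1); CN at 0° is gauche with Cl at 300° (0.6). Total 1.7 kcal/mol.
tBu at 120° is eclipsed. CN at 0° is eclipsed with Cl at 0° (1.9); H at 120° is eclipsed with tBu at 120° (2.5); H at 240° is eclipsed with H at 240° (1.0). Total 5.4 kcal/mol.
tBu at 180° is staggered. CN at 0° is gauche with Cl at 60° (0.6). Total 0.6 kcal/mol.
tBu at 240° is eclipsed. CN at 0° is eclipsed with H at 0° (1.3); H at 120° is eclipsed with Cl at 120° (1.5); H at 240° is eclipsed with tBu at 240° (2.5). Total 5.3 kcal/mol.
tBu at 300° is staggered. CN at 0° is gauche with tBu at 300° (1.1). Total 1.1 kcal/mol.
Max at 0° (5.4 kcal/mol), min at 180° (0.6 kcal/mol); barrier = 4.8 kcal/mol.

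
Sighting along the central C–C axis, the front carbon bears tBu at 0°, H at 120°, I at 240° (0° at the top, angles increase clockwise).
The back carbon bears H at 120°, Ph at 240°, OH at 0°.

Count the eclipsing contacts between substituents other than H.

Non-H eclipsing pairs: tBu(0°)/OH(0°); I(240°)/Ph(240°) — 2 interactions.

2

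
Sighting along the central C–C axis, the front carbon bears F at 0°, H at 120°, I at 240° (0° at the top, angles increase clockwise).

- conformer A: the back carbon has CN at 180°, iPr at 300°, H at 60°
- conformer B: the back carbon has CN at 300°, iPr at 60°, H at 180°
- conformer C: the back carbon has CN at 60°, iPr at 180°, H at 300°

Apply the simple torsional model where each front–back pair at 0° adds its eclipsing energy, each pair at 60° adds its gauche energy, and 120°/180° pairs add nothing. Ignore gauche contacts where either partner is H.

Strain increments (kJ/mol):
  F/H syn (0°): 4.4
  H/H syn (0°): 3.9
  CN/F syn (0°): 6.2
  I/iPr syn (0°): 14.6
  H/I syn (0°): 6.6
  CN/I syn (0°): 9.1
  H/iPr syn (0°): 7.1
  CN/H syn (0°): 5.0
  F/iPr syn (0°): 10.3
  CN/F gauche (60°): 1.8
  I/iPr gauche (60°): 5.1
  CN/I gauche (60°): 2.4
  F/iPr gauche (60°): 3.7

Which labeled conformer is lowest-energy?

C

A (staggered): F(0°)/iPr(300°) gauche 3.7; I(240°)/CN(180°) gauche 2.4; I(240°)/iPr(300°) gauche 5.1 → 11.2 kJ/mol.
B (staggered): F(0°)/CN(300°) gauche 1.8; F(0°)/iPr(60°) gauche 3.7; I(240°)/CN(300°) gauche 2.4 → 7.9 kJ/mol.
C (staggered): F(0°)/CN(60°) gauche 1.8; I(240°)/iPr(180°) gauche 5.1 → 6.9 kJ/mol.
C has the lowest total (6.9 kJ/mol).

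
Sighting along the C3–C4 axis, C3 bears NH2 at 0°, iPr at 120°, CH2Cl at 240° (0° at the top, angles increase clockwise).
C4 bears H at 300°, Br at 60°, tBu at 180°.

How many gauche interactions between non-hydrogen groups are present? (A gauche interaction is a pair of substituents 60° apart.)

Non-H gauche pairs: NH2(0°)/Br(60°); iPr(120°)/Br(60°); iPr(120°)/tBu(180°); CH2Cl(240°)/tBu(180°) — 4 interactions.

4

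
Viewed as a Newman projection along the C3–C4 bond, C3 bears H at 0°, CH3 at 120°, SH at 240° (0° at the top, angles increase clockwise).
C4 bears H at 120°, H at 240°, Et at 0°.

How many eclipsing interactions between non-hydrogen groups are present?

Every eclipsing pair involves H, so the count is 0.

0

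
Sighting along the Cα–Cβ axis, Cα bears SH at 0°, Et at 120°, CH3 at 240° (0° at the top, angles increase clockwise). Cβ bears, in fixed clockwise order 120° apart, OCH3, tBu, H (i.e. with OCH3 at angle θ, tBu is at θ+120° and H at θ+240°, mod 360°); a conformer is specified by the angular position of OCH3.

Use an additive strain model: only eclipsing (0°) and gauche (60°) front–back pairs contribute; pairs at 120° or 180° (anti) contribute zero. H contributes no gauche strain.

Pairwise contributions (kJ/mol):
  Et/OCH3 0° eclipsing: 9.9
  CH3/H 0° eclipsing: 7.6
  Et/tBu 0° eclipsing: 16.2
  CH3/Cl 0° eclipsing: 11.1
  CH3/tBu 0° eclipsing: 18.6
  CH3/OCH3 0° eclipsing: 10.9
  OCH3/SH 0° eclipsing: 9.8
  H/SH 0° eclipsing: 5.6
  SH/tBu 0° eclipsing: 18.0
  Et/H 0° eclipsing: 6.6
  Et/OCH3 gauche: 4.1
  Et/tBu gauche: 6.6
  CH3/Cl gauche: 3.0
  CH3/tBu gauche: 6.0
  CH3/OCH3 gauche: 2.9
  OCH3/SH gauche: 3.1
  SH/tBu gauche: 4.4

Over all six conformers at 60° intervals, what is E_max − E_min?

OCH3 at 0° (eclipsed): SH–OCH3 eclipsed, Et–tBu eclipsed, CH3–H eclipsed; 9.8 + 16.2 + 7.6 = 33.6 kJ/mol.
OCH3 at 60° (staggered): SH–OCH3 gauche, Et–OCH3 gauche, Et–tBu gauche, CH3–tBu gauche; 3.1 + 4.1 + 6.6 + 6.0 = 19.8 kJ/mol.
OCH3 at 120° (eclipsed): SH–H eclipsed, Et–OCH3 eclipsed, CH3–tBu eclipsed; 5.6 + 9.9 + 18.6 = 34.1 kJ/mol.
OCH3 at 180° (staggered): SH–tBu gauche, Et–OCH3 gauche, CH3–OCH3 gauche, CH3–tBu gauche; 4.4 + 4.1 + 2.9 + 6.0 = 17.4 kJ/mol.
OCH3 at 240° (eclipsed): SH–tBu eclipsed, Et–H eclipsed, CH3–OCH3 eclipsed; 18.0 + 6.6 + 10.9 = 35.5 kJ/mol.
OCH3 at 300° (staggered): SH–OCH3 gauche, SH–tBu gauche, Et–tBu gauche, CH3–OCH3 gauche; 3.1 + 4.4 + 6.6 + 2.9 = 17.0 kJ/mol.
Max at 240° (35.5 kJ/mol), min at 300° (17.0 kJ/mol); barrier = 18.5 kJ/mol.

18.5 kJ/mol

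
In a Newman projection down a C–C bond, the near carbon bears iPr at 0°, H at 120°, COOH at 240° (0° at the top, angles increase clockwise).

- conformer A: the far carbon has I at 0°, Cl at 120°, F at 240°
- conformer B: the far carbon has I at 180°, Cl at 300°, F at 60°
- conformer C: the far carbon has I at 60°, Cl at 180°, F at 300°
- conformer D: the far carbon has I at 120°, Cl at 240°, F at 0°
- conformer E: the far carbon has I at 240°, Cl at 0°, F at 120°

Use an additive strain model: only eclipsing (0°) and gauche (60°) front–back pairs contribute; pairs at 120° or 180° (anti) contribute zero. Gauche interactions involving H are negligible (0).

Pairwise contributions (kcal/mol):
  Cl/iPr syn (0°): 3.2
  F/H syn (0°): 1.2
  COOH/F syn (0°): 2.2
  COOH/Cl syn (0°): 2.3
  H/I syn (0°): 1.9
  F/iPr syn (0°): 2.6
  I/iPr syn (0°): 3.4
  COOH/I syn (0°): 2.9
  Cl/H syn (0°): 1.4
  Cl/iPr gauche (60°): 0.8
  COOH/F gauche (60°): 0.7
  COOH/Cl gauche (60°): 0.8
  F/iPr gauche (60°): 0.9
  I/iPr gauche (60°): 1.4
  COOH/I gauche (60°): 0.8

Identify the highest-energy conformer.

E

A (eclipsed): iPr–I eclipsed, H–Cl eclipsed, COOH–F eclipsed; 3.4 + 1.4 + 2.2 = 7.0 kcal/mol.
B (staggered): iPr–Cl gauche, iPr–F gauche, COOH–I gauche, COOH–Cl gauche; 0.8 + 0.9 + 0.8 + 0.8 = 3.3 kcal/mol.
C (staggered): iPr–I gauche, iPr–F gauche, COOH–Cl gauche, COOH–F gauche; 1.4 + 0.9 + 0.8 + 0.7 = 3.8 kcal/mol.
D (eclipsed): iPr–F eclipsed, H–I eclipsed, COOH–Cl eclipsed; 2.6 + 1.9 + 2.3 = 6.8 kcal/mol.
E (eclipsed): iPr–Cl eclipsed, H–F eclipsed, COOH–I eclipsed; 3.2 + 1.2 + 2.9 = 7.3 kcal/mol.
E has the highest total (7.3 kcal/mol).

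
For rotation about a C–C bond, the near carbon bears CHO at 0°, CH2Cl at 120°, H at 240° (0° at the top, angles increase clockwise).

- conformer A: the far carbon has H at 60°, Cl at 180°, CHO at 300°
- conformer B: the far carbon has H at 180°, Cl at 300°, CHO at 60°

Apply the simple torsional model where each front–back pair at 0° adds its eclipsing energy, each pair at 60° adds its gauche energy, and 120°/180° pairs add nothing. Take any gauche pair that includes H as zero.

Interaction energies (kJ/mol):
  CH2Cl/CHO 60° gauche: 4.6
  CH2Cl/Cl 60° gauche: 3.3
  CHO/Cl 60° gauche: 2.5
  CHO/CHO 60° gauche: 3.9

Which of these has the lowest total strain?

A is staggered. CHO at 0° is gauche with CHO at 300° (3.9); CH2Cl at 120° is gauche with Cl at 180° (3.3). Total 7.2 kJ/mol.
B is staggered. CHO at 0° is gauche with Cl at 300° (2.5); CHO at 0° is gauche with CHO at 60° (3.9); CH2Cl at 120° is gauche with CHO at 60° (4.6). Total 11.0 kJ/mol.
A has the lowest total (7.2 kJ/mol).

A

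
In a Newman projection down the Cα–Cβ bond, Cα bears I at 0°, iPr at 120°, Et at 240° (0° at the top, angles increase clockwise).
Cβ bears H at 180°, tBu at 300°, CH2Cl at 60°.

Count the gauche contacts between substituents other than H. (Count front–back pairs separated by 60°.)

4

Non-H gauche pairs: I(0°)/tBu(300°); I(0°)/CH2Cl(60°); iPr(120°)/CH2Cl(60°); Et(240°)/tBu(300°) — 4 interactions.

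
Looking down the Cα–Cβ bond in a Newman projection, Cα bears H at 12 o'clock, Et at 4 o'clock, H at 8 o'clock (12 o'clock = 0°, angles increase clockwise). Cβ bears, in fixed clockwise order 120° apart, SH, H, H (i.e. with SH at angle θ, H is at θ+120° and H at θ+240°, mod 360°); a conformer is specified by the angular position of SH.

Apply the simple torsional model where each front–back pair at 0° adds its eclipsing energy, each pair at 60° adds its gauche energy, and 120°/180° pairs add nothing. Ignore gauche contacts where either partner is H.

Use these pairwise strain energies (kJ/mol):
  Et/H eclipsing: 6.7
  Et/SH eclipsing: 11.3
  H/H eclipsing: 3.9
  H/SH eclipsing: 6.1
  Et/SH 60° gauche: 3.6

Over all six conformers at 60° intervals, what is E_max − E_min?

19.1 kJ/mol

SH at 0° (eclipsed): H(0°)/SH(0°) eclipsed 6.1; Et(120°)/H(120°) eclipsed 6.7; H(240°)/H(240°) eclipsed 3.9 → 16.7 kJ/mol.
SH at 60° (staggered): Et(120°)/SH(60°) gauche 3.6 → 3.6 kJ/mol.
SH at 120° (eclipsed): H(0°)/H(0°) eclipsed 3.9; Et(120°)/SH(120°) eclipsed 11.3; H(240°)/H(240°) eclipsed 3.9 → 19.1 kJ/mol.
SH at 180° (staggered): Et(120°)/SH(180°) gauche 3.6 → 3.6 kJ/mol.
SH at 240° (eclipsed): H(0°)/H(0°) eclipsed 3.9; Et(120°)/H(120°) eclipsed 6.7; H(240°)/SH(240°) eclipsed 6.1 → 16.7 kJ/mol.
SH at 300° (staggered): no non-H gauche contacts → 0.0 kJ/mol.
Max at 120° (19.1 kJ/mol), min at 300° (0.0 kJ/mol); barrier = 19.1 kJ/mol.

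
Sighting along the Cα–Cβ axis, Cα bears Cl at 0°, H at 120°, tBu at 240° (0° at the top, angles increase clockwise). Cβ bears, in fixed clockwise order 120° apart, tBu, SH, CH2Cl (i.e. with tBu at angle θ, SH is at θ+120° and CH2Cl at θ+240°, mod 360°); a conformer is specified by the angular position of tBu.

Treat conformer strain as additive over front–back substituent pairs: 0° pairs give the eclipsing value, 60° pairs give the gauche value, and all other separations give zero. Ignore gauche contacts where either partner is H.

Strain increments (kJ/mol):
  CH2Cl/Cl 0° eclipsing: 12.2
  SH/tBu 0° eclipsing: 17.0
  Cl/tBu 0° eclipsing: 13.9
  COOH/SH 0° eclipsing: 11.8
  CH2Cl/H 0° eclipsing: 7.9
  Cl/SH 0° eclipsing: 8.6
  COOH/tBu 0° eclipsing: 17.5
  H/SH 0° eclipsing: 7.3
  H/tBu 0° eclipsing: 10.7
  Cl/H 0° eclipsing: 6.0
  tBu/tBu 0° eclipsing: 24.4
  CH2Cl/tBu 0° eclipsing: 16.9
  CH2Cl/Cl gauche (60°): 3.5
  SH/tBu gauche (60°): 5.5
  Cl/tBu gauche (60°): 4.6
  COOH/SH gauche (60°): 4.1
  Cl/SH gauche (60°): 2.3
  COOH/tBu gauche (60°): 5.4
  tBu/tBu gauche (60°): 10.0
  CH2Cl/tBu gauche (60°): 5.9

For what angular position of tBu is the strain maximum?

240°

tBu at 0° (eclipsed): Cl–tBu eclipsed, H–SH eclipsed, tBu–CH2Cl eclipsed; 13.9 + 7.3 + 16.9 = 38.1 kJ/mol.
tBu at 60° (staggered): Cl–tBu gauche, Cl–CH2Cl gauche, tBu–SH gauche, tBu–CH2Cl gauche; 4.6 + 3.5 + 5.5 + 5.9 = 19.5 kJ/mol.
tBu at 120° (eclipsed): Cl–CH2Cl eclipsed, H–tBu eclipsed, tBu–SH eclipsed; 12.2 + 10.7 + 17.0 = 39.9 kJ/mol.
tBu at 180° (staggered): Cl–SH gauche, Cl–CH2Cl gauche, tBu–tBu gauche, tBu–SH gauche; 2.3 + 3.5 + 10.0 + 5.5 = 21.3 kJ/mol.
tBu at 240° (eclipsed): Cl–SH eclipsed, H–CH2Cl eclipsed, tBu–tBu eclipsed; 8.6 + 7.9 + 24.4 = 40.9 kJ/mol.
tBu at 300° (staggered): Cl–tBu gauche, Cl–SH gauche, tBu–tBu gauche, tBu–CH2Cl gauche; 4.6 + 2.3 + 10.0 + 5.9 = 22.8 kJ/mol.
The maximum (40.9 kJ/mol) occurs with tBu at 240°.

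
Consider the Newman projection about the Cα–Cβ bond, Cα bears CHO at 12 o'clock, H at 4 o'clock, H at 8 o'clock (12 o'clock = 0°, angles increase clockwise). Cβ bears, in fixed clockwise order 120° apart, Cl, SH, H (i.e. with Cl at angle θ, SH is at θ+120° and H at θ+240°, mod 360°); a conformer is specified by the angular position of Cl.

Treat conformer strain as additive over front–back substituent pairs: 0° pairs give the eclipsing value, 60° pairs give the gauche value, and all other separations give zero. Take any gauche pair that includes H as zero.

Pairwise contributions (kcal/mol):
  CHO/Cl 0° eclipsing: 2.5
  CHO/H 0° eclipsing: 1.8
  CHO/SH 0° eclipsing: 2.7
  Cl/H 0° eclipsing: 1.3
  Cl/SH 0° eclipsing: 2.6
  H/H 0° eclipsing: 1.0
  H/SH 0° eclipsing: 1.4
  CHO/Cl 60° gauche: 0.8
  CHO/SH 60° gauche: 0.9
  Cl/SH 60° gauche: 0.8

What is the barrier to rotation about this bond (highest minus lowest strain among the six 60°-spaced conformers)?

Cl at 0° is eclipsed. CHO at 0° is eclipsed with Cl at 0° (2.5); H at 120° is eclipsed with SH at 120° (1.4); H at 240° is eclipsed with H at 240° (1.0). Total 4.9 kcal/mol.
Cl at 60° is staggered. CHO at 0° is gauche with Cl at 60° (0.8). Total 0.8 kcal/mol.
Cl at 120° is eclipsed. CHO at 0° is eclipsed with H at 0° (1.8); H at 120° is eclipsed with Cl at 120° (1.3); H at 240° is eclipsed with SH at 240° (1.4). Total 4.5 kcal/mol.
Cl at 180° is staggered. CHO at 0° is gauche with SH at 300° (0.9). Total 0.9 kcal/mol.
Cl at 240° is eclipsed. CHO at 0° is eclipsed with SH at 0° (2.7); H at 120° is eclipsed with H at 120° (1.0); H at 240° is eclipsed with Cl at 240° (1.3). Total 5.0 kcal/mol.
Cl at 300° is staggered. CHO at 0° is gauche with Cl at 300° (0.8); CHO at 0° is gauche with SH at 60° (0.9). Total 1.7 kcal/mol.
Max at 240° (5.0 kcal/mol), min at 60° (0.8 kcal/mol); barrier = 4.2 kcal/mol.

4.2 kcal/mol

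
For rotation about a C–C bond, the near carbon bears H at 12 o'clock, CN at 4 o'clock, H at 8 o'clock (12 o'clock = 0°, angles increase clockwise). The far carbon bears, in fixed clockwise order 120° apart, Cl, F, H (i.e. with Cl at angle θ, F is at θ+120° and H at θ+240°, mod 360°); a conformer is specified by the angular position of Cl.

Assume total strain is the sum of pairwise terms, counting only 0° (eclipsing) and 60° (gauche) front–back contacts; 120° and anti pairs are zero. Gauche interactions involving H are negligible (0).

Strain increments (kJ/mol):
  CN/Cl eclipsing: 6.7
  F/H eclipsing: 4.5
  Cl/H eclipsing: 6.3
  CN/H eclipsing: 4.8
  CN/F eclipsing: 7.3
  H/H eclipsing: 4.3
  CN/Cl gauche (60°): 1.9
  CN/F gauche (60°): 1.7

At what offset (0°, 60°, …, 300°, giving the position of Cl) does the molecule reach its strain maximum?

0°

Cl at 0° (eclipsed): H–Cl eclipsed, CN–F eclipsed, H–H eclipsed; 6.3 + 7.3 + 4.3 = 17.9 kJ/mol.
Cl at 60° (staggered): CN–Cl gauche, CN–F gauche; 1.9 + 1.7 = 3.6 kJ/mol.
Cl at 120° (eclipsed): H–H eclipsed, CN–Cl eclipsed, H–F eclipsed; 4.3 + 6.7 + 4.5 = 15.5 kJ/mol.
Cl at 180° (staggered): CN–Cl gauche; 1.9 = 1.9 kJ/mol.
Cl at 240° (eclipsed): H–F eclipsed, CN–H eclipsed, H–Cl eclipsed; 4.5 + 4.8 + 6.3 = 15.6 kJ/mol.
Cl at 300° (staggered): CN–F gauche; 1.7 = 1.7 kJ/mol.
The maximum (17.9 kJ/mol) occurs with Cl at 0°.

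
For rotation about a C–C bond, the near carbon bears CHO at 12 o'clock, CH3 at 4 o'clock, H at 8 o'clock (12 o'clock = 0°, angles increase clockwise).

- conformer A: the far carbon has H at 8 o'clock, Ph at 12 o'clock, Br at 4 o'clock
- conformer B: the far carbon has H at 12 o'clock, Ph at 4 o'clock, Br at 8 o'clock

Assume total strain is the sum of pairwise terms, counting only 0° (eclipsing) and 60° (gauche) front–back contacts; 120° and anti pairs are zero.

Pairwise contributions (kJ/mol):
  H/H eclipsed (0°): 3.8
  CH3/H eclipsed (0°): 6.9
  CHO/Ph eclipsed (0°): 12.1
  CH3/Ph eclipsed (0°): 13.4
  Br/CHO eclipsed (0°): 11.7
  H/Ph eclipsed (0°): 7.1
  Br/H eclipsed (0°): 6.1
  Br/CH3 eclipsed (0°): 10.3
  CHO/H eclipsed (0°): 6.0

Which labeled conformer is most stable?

A (eclipsed): CHO–Ph eclipsed, CH3–Br eclipsed, H–H eclipsed; 12.1 + 10.3 + 3.8 = 26.2 kJ/mol.
B (eclipsed): CHO–H eclipsed, CH3–Ph eclipsed, H–Br eclipsed; 6.0 + 13.4 + 6.1 = 25.5 kJ/mol.
B has the lowest total (25.5 kJ/mol).

B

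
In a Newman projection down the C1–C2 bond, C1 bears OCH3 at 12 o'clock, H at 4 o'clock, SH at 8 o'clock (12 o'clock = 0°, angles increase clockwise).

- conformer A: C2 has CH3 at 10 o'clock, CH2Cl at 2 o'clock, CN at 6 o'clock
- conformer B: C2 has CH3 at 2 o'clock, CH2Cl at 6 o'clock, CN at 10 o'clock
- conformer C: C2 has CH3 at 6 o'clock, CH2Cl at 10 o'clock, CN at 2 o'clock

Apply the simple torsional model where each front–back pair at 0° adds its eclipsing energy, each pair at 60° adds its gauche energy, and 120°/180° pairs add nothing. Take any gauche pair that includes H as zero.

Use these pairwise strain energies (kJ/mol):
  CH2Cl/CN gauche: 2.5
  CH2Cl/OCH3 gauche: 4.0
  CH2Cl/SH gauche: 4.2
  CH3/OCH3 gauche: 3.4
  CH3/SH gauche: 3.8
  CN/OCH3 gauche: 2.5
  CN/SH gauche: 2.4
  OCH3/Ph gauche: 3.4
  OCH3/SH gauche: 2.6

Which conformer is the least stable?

A is staggered. OCH3 at 0° is gauche with CH3 at 300° (3.4); OCH3 at 0° is gauche with CH2Cl at 60° (4.0); SH at 240° is gauche with CH3 at 300° (3.8); SH at 240° is gauche with CN at 180° (2.4). Total 13.6 kJ/mol.
B is staggered. OCH3 at 0° is gauche with CH3 at 60° (3.4); OCH3 at 0° is gauche with CN at 300° (2.5); SH at 240° is gauche with CH2Cl at 180° (4.2); SH at 240° is gauche with CN at 300° (2.4). Total 12.5 kJ/mol.
C is staggered. OCH3 at 0° is gauche with CH2Cl at 300° (4.0); OCH3 at 0° is gauche with CN at 60° (2.5); SH at 240° is gauche with CH3 at 180° (3.8); SH at 240° is gauche with CH2Cl at 300° (4.2). Total 14.5 kJ/mol.
C has the highest total (14.5 kJ/mol).

C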